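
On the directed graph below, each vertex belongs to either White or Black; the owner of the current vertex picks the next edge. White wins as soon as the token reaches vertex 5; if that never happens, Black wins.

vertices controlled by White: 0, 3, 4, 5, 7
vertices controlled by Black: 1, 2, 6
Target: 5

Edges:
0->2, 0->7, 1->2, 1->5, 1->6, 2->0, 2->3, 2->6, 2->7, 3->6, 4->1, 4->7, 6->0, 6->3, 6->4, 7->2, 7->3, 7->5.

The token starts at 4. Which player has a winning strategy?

A0 = {5}
A1: add {7} — 7 (White) has 7→5.
A2: add {0, 4} — 0 (White) has 0→7; 4 (White) has 4→7.
A3 = A2; e.g. 1 (Black) can still go to 2. Fixed point.
4 ∈ A2, so White can force the target.

White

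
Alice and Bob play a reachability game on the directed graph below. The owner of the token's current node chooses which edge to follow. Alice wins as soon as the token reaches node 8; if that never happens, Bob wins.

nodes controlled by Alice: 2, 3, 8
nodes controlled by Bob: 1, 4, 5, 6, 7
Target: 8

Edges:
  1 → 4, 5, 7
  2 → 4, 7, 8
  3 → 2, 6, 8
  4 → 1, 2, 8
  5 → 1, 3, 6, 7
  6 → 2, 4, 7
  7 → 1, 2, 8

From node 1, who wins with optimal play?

A0 = {8}
A1: add {2, 3} — 2 (Alice) has 2→8; 3 (Alice) has 3→8.
A2 = A1; e.g. 1 (Bob) can still go to 4. Fixed point.
1 never enters the attractor, so Bob can avoid the target forever.

Bob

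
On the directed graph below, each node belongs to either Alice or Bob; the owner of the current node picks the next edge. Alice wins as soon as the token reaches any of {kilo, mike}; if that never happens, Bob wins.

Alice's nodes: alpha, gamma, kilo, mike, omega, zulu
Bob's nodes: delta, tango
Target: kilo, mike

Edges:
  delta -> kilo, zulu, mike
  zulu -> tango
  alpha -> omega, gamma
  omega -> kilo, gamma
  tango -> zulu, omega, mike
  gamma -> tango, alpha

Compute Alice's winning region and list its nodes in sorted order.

A0 = {kilo, mike}
A1: add {omega} — omega (Alice) has omega→kilo.
A2: add {alpha} — alpha (Alice) has alpha→omega.
A3: add {gamma} — gamma (Alice) has gamma→alpha.
A4 = A3; e.g. zulu (Alice) has no edge into A3. Fixed point.
Alice's winning region = {alpha, gamma, kilo, mike, omega}.

alpha, gamma, kilo, mike, omega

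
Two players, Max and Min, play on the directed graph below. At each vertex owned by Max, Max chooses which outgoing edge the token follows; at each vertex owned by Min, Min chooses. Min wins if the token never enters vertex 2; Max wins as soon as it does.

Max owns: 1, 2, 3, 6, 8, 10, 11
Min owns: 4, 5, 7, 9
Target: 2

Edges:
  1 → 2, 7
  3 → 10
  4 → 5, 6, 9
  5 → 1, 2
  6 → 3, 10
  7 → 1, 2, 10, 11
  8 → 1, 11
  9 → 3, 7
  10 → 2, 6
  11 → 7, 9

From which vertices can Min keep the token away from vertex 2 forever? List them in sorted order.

4, 7, 9, 11

A0 = {2}
A1: add {1, 10} — 1 (Max) has 1→2; 10 (Max) has 10→2.
A2: add {3, 5, 6, 8} — 3 (Max) has 3→10; 5 (Min): all of {1, 2} already in; 6 (Max) has 6→10; 8 (Max) has 8→1.
A3 = A2; e.g. 4 (Min) can still go to 9. Fixed point.
Max's attractor = {1, 2, 3, 5, 6, 8, 10}; Min avoids the target exactly from the complement.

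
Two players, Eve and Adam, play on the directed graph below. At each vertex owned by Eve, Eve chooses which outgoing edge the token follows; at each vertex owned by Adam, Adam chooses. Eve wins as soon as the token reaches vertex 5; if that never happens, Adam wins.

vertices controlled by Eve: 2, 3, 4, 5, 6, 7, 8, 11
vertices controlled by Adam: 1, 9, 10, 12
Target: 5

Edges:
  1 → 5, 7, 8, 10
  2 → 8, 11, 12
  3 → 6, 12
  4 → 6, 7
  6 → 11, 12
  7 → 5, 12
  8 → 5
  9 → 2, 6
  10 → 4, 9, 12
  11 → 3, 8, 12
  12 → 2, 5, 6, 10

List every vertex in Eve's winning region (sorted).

A0 = {5}
A1: add {7, 8} — 7 (Eve) has 7→5; 8 (Eve) has 8→5.
A2: add {2, 4, 11} — 2 (Eve) has 2→8; 4 (Eve) has 4→7; 11 (Eve) has 11→8.
A3: add {6} — 6 (Eve) has 6→11.
A4: add {3, 9} — 3 (Eve) has 3→6; 9 (Adam): all of {2, 6} already in.
A5 = A4; e.g. 1 (Adam) can still go to 10. Fixed point.
Eve's winning region = {2, 3, 4, 5, 6, 7, 8, 9, 11}.

2, 3, 4, 5, 6, 7, 8, 9, 11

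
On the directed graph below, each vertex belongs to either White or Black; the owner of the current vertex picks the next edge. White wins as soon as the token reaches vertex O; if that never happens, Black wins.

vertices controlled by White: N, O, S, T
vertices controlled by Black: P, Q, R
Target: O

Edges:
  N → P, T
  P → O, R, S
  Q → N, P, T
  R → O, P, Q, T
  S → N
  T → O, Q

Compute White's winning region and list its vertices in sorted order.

A0 = {O}
A1: add {T} — T (White) has T→O.
A2: add {N} — N (White) has N→T.
A3: add {S} — S (White) has S→N.
A4 = A3; e.g. P (Black) can still go to R. Fixed point.
White's winning region = {N, O, S, T}.

N, O, S, T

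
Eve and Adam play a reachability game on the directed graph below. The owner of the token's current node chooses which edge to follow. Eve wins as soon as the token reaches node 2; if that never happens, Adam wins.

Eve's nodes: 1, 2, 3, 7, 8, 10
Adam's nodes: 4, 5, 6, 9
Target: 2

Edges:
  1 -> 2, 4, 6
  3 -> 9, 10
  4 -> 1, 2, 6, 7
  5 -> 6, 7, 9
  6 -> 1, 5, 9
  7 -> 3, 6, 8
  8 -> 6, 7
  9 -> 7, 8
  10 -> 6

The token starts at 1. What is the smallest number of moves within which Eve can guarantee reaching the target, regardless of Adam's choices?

1

A0 = {2}
A1: add {1} — 1 (Eve) has 1→2.
A2 = A1; e.g. 3 (Eve) has no edge into A1. Fixed point.
1 enters the attractor at level 1, so Eve can force the target in 1 move from there.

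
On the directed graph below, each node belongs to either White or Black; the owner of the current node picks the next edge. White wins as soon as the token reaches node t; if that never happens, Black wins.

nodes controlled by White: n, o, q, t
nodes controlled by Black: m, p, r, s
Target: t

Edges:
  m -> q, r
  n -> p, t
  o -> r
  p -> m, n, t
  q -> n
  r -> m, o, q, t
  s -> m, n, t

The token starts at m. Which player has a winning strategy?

A0 = {t}
A1: add {n} — n (White) has n→t.
A2: add {q} — q (White) has q→n.
A3 = A2; e.g. m (Black) can still go to r. Fixed point.
m never enters the attractor, so Black can avoid the target forever.

Black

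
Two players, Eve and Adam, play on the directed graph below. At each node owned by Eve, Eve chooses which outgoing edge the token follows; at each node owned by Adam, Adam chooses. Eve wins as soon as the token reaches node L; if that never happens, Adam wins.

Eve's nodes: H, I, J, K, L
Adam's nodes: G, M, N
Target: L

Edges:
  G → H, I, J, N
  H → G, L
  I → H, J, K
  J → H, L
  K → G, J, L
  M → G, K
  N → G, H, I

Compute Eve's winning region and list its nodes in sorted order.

H, I, J, K, L

A0 = {L}
A1: add {H, J, K} — H (Eve) has H→L; J (Eve) has J→L; K (Eve) has K→L.
A2: add {I} — I (Eve) has I→H.
A3 = A2; e.g. G (Adam) can still go to N. Fixed point.
Eve's winning region = {H, I, J, K, L}.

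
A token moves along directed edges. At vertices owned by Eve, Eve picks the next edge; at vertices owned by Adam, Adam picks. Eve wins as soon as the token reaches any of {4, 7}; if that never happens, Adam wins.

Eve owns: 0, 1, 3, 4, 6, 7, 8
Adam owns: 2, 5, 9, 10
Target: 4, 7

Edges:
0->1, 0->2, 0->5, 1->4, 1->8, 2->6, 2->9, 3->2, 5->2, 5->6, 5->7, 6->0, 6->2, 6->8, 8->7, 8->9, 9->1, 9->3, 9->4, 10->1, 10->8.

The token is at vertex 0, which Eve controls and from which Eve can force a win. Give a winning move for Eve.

A0 = {4, 7}
A1: add {1, 8} — 1 (Eve) has 1→4; 8 (Eve) has 8→7.
A2: add {0, 6, 10} — 0 (Eve) has 0→1; 6 (Eve) has 6→8; 10 (Adam): all of {1, 8} already in.
A3 = A2; e.g. 2 (Adam) can still go to 9. Fixed point.
From 0, successor 1 is in the attractor (rank 1); the other successors 2, 5 are not.

1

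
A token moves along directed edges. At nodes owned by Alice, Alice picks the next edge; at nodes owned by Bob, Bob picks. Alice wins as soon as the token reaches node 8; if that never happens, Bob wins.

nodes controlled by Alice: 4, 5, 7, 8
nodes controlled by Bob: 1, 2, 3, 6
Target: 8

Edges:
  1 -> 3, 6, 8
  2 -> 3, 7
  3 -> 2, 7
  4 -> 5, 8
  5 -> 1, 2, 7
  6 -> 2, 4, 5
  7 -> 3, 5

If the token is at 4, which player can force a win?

Alice

A0 = {8}
A1: add {4} — 4 (Alice) has 4→8.
A2 = A1; e.g. 1 (Bob) can still go to 3. Fixed point.
4 ∈ A1, so Alice can force the target.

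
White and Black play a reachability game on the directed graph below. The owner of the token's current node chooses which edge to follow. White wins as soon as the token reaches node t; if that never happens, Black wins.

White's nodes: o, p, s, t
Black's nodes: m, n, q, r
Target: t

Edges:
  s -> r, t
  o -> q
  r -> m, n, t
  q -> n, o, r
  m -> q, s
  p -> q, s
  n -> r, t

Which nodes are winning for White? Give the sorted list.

p, s, t

A0 = {t}
A1: add {s} — s (White) has s→t.
A2: add {p} — p (White) has p→s.
A3 = A2; e.g. m (Black) can still go to q. Fixed point.
White's winning region = {p, s, t}.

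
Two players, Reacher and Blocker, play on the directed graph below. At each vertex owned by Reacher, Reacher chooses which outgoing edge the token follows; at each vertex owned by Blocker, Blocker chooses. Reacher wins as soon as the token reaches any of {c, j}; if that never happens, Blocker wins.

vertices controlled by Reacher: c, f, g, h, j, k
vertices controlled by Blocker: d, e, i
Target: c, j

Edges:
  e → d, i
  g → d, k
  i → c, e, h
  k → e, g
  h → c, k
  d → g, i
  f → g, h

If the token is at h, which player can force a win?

Reacher

A0 = {c, j}
A1: add {h} — h (Reacher) has h→c.
h ∈ A1, so Reacher can force the target.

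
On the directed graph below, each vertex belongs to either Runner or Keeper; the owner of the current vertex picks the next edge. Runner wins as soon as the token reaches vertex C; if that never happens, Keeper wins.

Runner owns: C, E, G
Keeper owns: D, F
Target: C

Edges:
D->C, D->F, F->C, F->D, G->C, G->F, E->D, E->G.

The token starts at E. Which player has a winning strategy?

Runner

A0 = {C}
A1: add {G} — G (Runner) has G→C.
A2: add {E} — E (Runner) has E→G.
A3 = A2; e.g. D (Keeper) can still go to F. Fixed point.
E ∈ A2, so Runner can force the target.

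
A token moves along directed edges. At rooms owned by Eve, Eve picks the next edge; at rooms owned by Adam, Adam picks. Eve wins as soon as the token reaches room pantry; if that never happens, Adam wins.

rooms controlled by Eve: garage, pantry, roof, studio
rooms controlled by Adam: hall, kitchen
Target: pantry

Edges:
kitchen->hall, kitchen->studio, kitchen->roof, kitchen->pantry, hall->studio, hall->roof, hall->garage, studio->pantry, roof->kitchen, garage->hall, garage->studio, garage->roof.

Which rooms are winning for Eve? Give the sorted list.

A0 = {pantry}
A1: add {studio} — studio (Eve) has studio→pantry.
A2: add {garage} — garage (Eve) has garage→studio.
A3 = A2; e.g. kitchen (Adam) can still go to hall. Fixed point.
Eve's winning region = {garage, pantry, studio}.

garage, pantry, studio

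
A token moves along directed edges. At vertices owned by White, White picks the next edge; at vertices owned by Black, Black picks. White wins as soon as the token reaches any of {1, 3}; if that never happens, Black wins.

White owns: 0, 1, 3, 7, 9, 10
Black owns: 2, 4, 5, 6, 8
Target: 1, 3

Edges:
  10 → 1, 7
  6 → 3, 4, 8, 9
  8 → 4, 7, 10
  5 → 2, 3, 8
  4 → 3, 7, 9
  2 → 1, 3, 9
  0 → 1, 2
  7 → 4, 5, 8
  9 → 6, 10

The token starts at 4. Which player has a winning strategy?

A0 = {1, 3}
A1: add {0, 10} — 0 (White) has 0→1; 10 (White) has 10→1.
A2: add {9} — 9 (White) has 9→10.
A3: add {2} — 2 (Black): all of {1, 3, 9} already in.
A4 = A3; e.g. 4 (Black) can still go to 7. Fixed point.
4 never enters the attractor, so Black can avoid the target forever.

Black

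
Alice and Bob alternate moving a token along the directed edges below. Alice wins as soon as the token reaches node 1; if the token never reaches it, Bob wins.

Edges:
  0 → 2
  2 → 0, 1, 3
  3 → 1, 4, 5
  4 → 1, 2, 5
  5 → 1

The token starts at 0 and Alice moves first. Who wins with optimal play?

Bob

Track states (vertex, player-to-move).
A0 = {(1,Alice), (1,Bob)}
A1: add {(2,Alice), (3,Alice), (4,Alice), (5,Alice), (5,Bob)}.
A2: add {(0,Bob), (3,Bob), (4,Bob)}.
A3 = A2; e.g. (0,Alice) stays out. (0,Alice) never enters ⇒ Bob avoids the target.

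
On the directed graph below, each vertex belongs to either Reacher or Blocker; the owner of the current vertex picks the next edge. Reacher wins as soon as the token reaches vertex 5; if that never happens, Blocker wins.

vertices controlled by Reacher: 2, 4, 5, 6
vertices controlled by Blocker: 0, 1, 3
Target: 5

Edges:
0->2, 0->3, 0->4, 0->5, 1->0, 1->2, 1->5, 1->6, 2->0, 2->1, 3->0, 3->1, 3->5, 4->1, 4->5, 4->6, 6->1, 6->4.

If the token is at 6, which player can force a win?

A0 = {5}
A1: add {4} — 4 (Reacher) has 4→5.
A2: add {6} — 6 (Reacher) has 6→4.
A3 = A2; e.g. 0 (Blocker) can still go to 2. Fixed point.
6 ∈ A2, so Reacher can force the target.

Reacher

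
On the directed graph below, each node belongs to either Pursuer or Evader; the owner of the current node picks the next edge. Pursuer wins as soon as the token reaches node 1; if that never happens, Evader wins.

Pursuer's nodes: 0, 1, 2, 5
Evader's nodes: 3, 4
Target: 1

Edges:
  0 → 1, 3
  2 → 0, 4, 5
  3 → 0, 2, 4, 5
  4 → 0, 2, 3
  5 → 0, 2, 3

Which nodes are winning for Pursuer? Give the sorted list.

A0 = {1}
A1: add {0} — 0 (Pursuer) has 0→1.
A2: add {2, 5} — 2 (Pursuer) has 2→0; 5 (Pursuer) has 5→0.
A3 = A2; e.g. 3 (Evader) can still go to 4. Fixed point.
Pursuer's winning region = {0, 1, 2, 5}.

0, 1, 2, 5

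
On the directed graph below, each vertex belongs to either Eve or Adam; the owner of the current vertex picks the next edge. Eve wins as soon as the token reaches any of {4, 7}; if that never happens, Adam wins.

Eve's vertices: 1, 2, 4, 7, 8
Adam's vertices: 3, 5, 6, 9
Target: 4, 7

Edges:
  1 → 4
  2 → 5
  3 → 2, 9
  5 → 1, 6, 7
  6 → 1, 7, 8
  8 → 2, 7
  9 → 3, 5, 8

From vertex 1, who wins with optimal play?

A0 = {4, 7}
A1: add {1, 8} — 1 (Eve) has 1→4; 8 (Eve) has 8→7.
1 ∈ A1, so Eve can force the target.

Eve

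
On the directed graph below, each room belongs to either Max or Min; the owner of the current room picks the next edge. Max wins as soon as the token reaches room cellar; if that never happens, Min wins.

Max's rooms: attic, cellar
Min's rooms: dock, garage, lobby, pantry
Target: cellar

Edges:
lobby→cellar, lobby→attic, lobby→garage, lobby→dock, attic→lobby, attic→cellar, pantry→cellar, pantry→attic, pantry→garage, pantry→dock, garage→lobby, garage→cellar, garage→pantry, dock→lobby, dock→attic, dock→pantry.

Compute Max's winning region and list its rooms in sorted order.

A0 = {cellar}
A1: add {attic} — attic (Max) has attic→cellar.
A2 = A1; e.g. lobby (Min) can still go to garage. Fixed point.
Max's winning region = {attic, cellar}.

attic, cellar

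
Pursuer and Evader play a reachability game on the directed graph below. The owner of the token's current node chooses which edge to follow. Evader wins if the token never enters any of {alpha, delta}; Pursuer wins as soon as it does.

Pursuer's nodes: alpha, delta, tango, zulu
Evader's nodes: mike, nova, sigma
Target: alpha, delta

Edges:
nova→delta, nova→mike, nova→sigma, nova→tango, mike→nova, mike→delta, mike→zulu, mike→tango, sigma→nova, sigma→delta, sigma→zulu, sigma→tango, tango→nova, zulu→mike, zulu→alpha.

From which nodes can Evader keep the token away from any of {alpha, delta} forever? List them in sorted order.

A0 = {alpha, delta}
A1: add {zulu} — zulu (Pursuer) has zulu→alpha.
A2 = A1; e.g. nova (Evader) can still go to mike. Fixed point.
Pursuer's attractor = {alpha, delta, zulu}; Evader avoids the target exactly from the complement.

mike, nova, sigma, tango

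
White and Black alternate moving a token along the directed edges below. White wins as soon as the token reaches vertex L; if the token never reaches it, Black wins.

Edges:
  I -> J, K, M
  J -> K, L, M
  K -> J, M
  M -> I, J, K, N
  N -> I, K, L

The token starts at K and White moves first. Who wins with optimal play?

Track states (vertex, player-to-move).
A0 = {(L,White), (L,Black)}
A1: add {(J,White), (N,White)}.
A2 = A1; e.g. (I,White) stays out. (K,White) never enters ⇒ Black avoids the target.

Black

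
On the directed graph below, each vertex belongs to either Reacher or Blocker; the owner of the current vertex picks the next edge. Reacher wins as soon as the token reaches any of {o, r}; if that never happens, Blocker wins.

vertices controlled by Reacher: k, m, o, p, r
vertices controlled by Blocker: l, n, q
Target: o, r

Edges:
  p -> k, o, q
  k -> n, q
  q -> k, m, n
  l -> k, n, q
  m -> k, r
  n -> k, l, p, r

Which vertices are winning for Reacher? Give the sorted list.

A0 = {o, r}
A1: add {m, p} — m (Reacher) has m→r; p (Reacher) has p→o.
A2 = A1; e.g. k (Reacher) has no edge into A1. Fixed point.
Reacher's winning region = {m, o, p, r}.

m, o, p, r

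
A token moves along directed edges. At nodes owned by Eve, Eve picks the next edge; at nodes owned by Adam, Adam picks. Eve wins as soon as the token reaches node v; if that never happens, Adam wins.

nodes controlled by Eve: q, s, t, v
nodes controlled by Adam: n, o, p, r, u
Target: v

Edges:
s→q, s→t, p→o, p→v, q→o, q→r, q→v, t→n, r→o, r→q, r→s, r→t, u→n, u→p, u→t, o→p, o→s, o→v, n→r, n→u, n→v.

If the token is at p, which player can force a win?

A0 = {v}
A1: add {q} — q (Eve) has q→v.
A2: add {s} — s (Eve) has s→q.
A3 = A2; e.g. n (Adam) can still go to r. Fixed point.
p never enters the attractor, so Adam can avoid the target forever.

Adam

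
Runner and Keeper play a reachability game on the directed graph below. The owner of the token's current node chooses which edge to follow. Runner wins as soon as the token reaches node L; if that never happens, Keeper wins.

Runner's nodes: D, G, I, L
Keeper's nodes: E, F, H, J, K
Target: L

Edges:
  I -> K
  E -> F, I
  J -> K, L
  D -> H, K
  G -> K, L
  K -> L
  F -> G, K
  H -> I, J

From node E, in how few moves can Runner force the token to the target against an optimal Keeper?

3

A0 = {L}
A1: add {G, K} — G (Runner) has G→L; K (Keeper): all of {L} already in.
A2: add {D, F, I, J} — D (Runner) has D→K; F (Keeper): all of {G, K} already in; I (Runner) has I→K; J (Keeper): all of {K, L} already in.
A3: add {E, H} — E (Keeper): all of {F, I} already in; H (Keeper): all of {I, J} already in.
A3 = all vertices. Fixed point.
E enters the attractor at level 3, so Runner can force the target in 3 moves from there.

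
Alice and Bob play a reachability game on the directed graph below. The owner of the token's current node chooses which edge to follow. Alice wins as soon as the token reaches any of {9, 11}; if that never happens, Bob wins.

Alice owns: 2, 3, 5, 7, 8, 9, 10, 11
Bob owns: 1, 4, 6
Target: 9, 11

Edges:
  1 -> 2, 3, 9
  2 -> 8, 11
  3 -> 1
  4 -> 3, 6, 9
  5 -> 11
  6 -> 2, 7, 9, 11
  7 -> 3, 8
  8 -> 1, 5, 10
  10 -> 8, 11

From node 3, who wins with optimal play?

Bob

A0 = {9, 11}
A1: add {2, 5, 10} — 2 (Alice) has 2→11; 5 (Alice) has 5→11; 10 (Alice) has 10→11.
A2: add {8} — 8 (Alice) has 8→5.
A3: add {7} — 7 (Alice) has 7→8.
A4: add {6} — 6 (Bob): all of {2, 7, 9, 11} already in.
A5 = A4; e.g. 1 (Bob) can still go to 3. Fixed point.
3 never enters the attractor, so Bob can avoid the target forever.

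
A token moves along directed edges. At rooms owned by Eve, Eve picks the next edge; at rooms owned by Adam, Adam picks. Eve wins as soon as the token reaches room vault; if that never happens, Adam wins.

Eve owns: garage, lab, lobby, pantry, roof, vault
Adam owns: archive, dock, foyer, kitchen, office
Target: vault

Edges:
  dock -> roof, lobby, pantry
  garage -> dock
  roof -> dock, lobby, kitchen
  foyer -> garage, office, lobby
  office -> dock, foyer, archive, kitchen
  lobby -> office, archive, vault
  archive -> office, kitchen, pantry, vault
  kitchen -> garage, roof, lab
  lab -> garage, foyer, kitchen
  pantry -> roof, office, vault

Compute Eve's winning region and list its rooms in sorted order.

dock, garage, kitchen, lab, lobby, pantry, roof, vault

A0 = {vault}
A1: add {lobby, pantry} — lobby (Eve) has lobby→vault; pantry (Eve) has pantry→vault.
A2: add {roof} — roof (Eve) has roof→lobby.
A3: add {dock} — dock (Adam): all of {roof, lobby, pantry} already in.
A4: add {garage} — garage (Eve) has garage→dock.
A5: add {lab} — lab (Eve) has lab→garage.
A6: add {kitchen} — kitchen (Adam): all of {garage, roof, lab} already in.
A7 = A6; e.g. foyer (Adam) can still go to office. Fixed point.
Eve's winning region = {dock, garage, kitchen, lab, lobby, pantry, roof, vault}.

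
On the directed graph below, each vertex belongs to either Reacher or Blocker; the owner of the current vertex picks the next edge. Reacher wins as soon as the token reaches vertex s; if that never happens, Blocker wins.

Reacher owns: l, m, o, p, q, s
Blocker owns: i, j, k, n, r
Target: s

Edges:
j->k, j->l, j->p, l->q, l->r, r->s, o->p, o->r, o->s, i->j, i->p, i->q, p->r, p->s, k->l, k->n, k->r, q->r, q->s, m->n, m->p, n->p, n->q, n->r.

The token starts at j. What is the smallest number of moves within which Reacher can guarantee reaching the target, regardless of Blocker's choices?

4

A0 = {s}
A1: add {o, p, q, r} — o (Reacher) has o→s; p (Reacher) has p→s; q (Reacher) has q→s; r (Blocker): all of {s} already in.
A2: add {l, m, n} — l (Reacher) has l→q; m (Reacher) has m→p; n (Blocker): all of {p, q, r} already in.
A3: add {k} — k (Blocker): all of {l, n, r} already in.
A4: add {j} — j (Blocker): all of {k, l, p} already in.
j enters the attractor at level 4, so Reacher can force the target in 4 moves from there.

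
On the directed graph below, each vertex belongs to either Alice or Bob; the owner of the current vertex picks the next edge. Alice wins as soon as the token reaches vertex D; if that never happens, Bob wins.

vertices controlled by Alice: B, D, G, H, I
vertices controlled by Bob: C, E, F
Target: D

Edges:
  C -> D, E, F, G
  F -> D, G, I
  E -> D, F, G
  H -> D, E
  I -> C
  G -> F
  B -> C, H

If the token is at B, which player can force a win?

A0 = {D}
A1: add {H} — H (Alice) has H→D.
A2: add {B} — B (Alice) has B→H.
A3 = A2; e.g. C (Bob) can still go to E. Fixed point.
B ∈ A2, so Alice can force the target.

Alice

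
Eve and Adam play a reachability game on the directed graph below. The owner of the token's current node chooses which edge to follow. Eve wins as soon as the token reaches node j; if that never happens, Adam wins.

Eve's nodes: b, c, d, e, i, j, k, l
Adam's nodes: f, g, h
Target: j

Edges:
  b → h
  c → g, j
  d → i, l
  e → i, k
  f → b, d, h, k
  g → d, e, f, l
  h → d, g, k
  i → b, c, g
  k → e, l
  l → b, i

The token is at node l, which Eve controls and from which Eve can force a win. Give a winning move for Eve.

i

A0 = {j}
A1: add {c} — c (Eve) has c→j.
A2: add {i} — i (Eve) has i→c.
A3: add {d, e, l} — d (Eve) has d→i; e (Eve) has e→i; l (Eve) has l→i.
A4: add {k} — k (Eve) has k→e.
A5 = A4; e.g. b (Eve) has no edge into A4. Fixed point.
From l, successor i is in the attractor (rank 2); the other successor b is not.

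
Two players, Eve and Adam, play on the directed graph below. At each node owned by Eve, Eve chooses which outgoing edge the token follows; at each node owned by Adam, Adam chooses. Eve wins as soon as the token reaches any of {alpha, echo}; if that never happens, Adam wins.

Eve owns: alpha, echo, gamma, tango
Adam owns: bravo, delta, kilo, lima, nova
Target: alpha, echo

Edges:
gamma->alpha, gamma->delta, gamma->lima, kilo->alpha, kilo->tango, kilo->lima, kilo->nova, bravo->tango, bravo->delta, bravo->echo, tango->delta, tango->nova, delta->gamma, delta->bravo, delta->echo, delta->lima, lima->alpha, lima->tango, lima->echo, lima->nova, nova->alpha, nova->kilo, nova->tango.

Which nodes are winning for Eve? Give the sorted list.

alpha, echo, gamma

A0 = {alpha, echo}
A1: add {gamma} — gamma (Eve) has gamma→alpha.
A2 = A1; e.g. kilo (Adam) can still go to tango. Fixed point.
Eve's winning region = {alpha, echo, gamma}.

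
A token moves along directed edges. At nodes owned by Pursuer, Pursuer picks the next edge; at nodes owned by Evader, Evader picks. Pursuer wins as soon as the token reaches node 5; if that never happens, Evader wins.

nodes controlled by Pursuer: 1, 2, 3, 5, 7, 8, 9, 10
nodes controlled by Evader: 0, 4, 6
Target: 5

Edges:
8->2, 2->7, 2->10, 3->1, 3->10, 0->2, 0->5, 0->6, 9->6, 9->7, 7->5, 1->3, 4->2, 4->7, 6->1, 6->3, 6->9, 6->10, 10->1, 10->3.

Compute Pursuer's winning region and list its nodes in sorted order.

2, 4, 5, 7, 8, 9

A0 = {5}
A1: add {7} — 7 (Pursuer) has 7→5.
A2: add {2, 9} — 2 (Pursuer) has 2→7; 9 (Pursuer) has 9→7.
A3: add {4, 8} — 4 (Evader): all of {2, 7} already in; 8 (Pursuer) has 8→2.
A4 = A3; e.g. 0 (Evader) can still go to 6. Fixed point.
Pursuer's winning region = {2, 4, 5, 7, 8, 9}.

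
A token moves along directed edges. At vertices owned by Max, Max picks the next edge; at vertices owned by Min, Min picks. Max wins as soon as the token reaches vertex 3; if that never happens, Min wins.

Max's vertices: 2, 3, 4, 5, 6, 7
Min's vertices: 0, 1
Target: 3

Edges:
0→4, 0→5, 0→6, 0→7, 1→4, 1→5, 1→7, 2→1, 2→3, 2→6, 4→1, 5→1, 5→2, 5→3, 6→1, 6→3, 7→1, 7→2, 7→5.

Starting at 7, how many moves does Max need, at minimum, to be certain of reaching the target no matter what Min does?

A0 = {3}
A1: add {2, 5, 6} — 2 (Max) has 2→3; 5 (Max) has 5→3; 6 (Max) has 6→3.
A2: add {7} — 7 (Max) has 7→2.
A3 = A2; e.g. 0 (Min) can still go to 4. Fixed point.
7 enters the attractor at level 2, so Max can force the target in 2 moves from there.

2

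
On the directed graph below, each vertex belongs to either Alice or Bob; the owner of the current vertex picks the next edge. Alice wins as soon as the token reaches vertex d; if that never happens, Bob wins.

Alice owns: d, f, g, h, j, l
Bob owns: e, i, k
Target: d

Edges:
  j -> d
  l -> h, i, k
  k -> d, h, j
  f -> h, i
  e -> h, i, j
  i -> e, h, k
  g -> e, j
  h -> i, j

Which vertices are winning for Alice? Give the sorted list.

d, f, g, h, j, k, l

A0 = {d}
A1: add {j} — j (Alice) has j→d.
A2: add {g, h} — g (Alice) has g→j; h (Alice) has h→j.
A3: add {f, k, l} — f (Alice) has f→h; k (Bob): all of {d, h, j} already in; l (Alice) has l→h.
A4 = A3; e.g. e (Bob) can still go to i. Fixed point.
Alice's winning region = {d, f, g, h, j, k, l}.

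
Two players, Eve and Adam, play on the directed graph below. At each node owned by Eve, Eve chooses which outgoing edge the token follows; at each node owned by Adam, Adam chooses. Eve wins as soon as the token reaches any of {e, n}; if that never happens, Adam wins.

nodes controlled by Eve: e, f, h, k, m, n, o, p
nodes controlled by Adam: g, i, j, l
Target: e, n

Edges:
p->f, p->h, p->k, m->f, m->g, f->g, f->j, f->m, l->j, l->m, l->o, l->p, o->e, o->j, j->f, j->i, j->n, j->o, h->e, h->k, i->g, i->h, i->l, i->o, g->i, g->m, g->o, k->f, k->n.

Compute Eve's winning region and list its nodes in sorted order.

e, h, k, n, o, p

A0 = {e, n}
A1: add {h, k, o} — h (Eve) has h→e; k (Eve) has k→n; o (Eve) has o→e.
A2: add {p} — p (Eve) has p→h.
A3 = A2; e.g. f (Eve) has no edge into A2. Fixed point.
Eve's winning region = {e, h, k, n, o, p}.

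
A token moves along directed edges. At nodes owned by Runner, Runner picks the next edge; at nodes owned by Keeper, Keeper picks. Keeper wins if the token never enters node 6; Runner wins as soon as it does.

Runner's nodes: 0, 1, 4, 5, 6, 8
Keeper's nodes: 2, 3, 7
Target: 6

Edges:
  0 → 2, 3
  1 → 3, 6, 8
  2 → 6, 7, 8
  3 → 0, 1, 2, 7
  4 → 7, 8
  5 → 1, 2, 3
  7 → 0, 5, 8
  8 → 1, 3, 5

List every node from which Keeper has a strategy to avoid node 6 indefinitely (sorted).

0, 2, 3, 7

A0 = {6}
A1: add {1} — 1 (Runner) has 1→6.
A2: add {5, 8} — 5 (Runner) has 5→1; 8 (Runner) has 8→1.
A3: add {4} — 4 (Runner) has 4→8.
A4 = A3; e.g. 0 (Runner) has no edge into A3. Fixed point.
Runner's attractor = {1, 4, 5, 6, 8}; Keeper avoids the target exactly from the complement.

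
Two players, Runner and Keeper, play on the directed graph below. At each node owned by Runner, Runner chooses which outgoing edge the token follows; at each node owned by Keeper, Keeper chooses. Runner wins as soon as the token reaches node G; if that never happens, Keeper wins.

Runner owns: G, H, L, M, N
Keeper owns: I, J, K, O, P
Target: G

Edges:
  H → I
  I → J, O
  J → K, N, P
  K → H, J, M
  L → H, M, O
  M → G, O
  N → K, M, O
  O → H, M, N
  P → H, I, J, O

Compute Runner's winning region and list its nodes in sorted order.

G, L, M, N

A0 = {G}
A1: add {M} — M (Runner) has M→G.
A2: add {L, N} — L (Runner) has L→M; N (Runner) has N→M.
A3 = A2; e.g. H (Runner) has no edge into A2. Fixed point.
Runner's winning region = {G, L, M, N}.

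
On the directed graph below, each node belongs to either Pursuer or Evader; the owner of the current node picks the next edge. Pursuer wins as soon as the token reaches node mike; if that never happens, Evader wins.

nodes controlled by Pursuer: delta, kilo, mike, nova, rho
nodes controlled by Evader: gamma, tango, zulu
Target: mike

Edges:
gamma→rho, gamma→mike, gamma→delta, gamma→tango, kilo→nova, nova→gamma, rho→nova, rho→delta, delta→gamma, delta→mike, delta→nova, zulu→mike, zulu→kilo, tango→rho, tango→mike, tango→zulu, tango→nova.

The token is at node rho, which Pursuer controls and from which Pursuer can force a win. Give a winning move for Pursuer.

delta

A0 = {mike}
A1: add {delta} — delta (Pursuer) has delta→mike.
A2: add {rho} — rho (Pursuer) has rho→delta.
A3 = A2; e.g. gamma (Evader) can still go to tango. Fixed point.
From rho, successor delta is in the attractor (rank 1); the other successor nova is not.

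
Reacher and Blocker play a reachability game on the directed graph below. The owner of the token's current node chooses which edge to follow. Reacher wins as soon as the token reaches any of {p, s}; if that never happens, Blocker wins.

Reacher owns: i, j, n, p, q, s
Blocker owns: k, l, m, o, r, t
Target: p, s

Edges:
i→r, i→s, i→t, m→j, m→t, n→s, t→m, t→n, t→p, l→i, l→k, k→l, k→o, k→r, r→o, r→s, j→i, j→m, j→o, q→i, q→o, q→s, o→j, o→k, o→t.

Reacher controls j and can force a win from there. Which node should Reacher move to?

i

A0 = {p, s}
A1: add {i, n, q} — i (Reacher) has i→s; n (Reacher) has n→s; q (Reacher) has q→s.
A2: add {j} — j (Reacher) has j→i.
A3 = A2; e.g. k (Blocker) can still go to l. Fixed point.
From j, successor i is in the attractor (rank 1); the other successors m, o are not.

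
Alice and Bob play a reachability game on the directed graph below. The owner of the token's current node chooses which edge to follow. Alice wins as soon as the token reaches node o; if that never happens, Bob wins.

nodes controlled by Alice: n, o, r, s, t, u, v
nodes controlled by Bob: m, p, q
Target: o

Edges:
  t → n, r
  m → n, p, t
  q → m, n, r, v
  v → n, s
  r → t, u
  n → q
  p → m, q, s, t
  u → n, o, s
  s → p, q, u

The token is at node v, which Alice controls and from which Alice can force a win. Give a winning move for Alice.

A0 = {o}
A1: add {u} — u (Alice) has u→o.
A2: add {r, s} — r (Alice) has r→u; s (Alice) has s→u.
A3: add {t, v} — t (Alice) has t→r; v (Alice) has v→s.
A4 = A3; e.g. m (Bob) can still go to n. Fixed point.
From v, successor s is in the attractor (rank 2); the other successor n is not.

s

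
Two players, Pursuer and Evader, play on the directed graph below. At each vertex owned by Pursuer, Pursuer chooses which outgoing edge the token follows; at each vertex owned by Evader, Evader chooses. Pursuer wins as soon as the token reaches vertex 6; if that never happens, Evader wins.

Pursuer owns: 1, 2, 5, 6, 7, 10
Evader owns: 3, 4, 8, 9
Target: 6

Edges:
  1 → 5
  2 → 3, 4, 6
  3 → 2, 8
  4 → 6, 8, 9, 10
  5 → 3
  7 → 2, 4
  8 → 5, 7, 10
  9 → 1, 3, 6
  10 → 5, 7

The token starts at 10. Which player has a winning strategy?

A0 = {6}
A1: add {2} — 2 (Pursuer) has 2→6.
A2: add {7} — 7 (Pursuer) has 7→2.
A3: add {10} — 10 (Pursuer) has 10→7.
A4 = A3; e.g. 1 (Pursuer) has no edge into A3. Fixed point.
10 ∈ A3, so Pursuer can force the target.

Pursuer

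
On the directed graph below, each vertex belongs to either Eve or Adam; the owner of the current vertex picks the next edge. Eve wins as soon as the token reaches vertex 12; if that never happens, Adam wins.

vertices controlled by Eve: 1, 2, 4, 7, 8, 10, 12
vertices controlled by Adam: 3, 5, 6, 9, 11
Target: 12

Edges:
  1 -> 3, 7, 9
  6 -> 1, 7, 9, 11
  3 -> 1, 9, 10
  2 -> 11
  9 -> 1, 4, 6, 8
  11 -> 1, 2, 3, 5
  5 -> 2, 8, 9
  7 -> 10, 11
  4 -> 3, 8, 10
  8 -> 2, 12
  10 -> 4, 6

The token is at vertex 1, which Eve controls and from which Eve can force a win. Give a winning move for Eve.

7

A0 = {12}
A1: add {8} — 8 (Eve) has 8→12.
A2: add {4} — 4 (Eve) has 4→8.
A3: add {10} — 10 (Eve) has 10→4.
A4: add {7} — 7 (Eve) has 7→10.
A5: add {1} — 1 (Eve) has 1→7.
A6 = A5; e.g. 2 (Eve) has no edge into A5. Fixed point.
From 1, successor 7 is in the attractor (rank 4); the other successors 3, 9 are not.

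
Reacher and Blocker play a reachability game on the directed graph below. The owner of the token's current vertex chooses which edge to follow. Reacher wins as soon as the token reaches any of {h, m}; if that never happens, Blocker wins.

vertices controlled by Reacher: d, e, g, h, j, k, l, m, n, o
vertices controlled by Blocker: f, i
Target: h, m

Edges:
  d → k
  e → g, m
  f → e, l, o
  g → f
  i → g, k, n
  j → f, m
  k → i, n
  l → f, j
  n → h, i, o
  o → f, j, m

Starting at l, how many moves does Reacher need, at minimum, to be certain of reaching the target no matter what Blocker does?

A0 = {h, m}
A1: add {e, j, n, o} — e (Reacher) has e→m; j (Reacher) has j→m; n (Reacher) has n→h; o (Reacher) has o→m.
A2: add {k, l} — k (Reacher) has k→n; l (Reacher) has l→j.
l enters the attractor at level 2, so Reacher can force the target in 2 moves from there.

2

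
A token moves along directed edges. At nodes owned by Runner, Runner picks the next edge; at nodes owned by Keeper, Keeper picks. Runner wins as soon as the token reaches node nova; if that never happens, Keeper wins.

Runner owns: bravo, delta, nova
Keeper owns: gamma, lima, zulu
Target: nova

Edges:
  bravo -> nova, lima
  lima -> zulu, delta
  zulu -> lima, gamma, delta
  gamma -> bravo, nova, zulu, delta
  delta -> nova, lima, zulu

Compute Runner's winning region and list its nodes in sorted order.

A0 = {nova}
A1: add {bravo, delta} — bravo (Runner) has bravo→nova; delta (Runner) has delta→nova.
A2 = A1; e.g. lima (Keeper) can still go to zulu. Fixed point.
Runner's winning region = {bravo, delta, nova}.

bravo, delta, nova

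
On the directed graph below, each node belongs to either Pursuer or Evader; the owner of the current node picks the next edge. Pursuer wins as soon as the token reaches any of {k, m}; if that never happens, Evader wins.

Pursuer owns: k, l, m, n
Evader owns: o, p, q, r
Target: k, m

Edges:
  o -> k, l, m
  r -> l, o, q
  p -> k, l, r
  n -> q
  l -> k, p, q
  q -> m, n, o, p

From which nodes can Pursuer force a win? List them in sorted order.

k, l, m, o

A0 = {k, m}
A1: add {l} — l (Pursuer) has l→k.
A2: add {o} — o (Evader): all of {k, l, m} already in.
A3 = A2; e.g. n (Pursuer) has no edge into A2. Fixed point.
Pursuer's winning region = {k, l, m, o}.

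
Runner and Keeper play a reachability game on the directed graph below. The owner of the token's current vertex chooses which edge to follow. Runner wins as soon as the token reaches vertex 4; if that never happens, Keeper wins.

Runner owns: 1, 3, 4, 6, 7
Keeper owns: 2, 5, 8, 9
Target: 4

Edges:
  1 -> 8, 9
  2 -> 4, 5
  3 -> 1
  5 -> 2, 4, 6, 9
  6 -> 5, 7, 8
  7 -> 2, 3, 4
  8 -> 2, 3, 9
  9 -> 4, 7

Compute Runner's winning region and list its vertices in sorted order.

A0 = {4}
A1: add {7} — 7 (Runner) has 7→4.
A2: add {6, 9} — 6 (Runner) has 6→7; 9 (Keeper): all of {4, 7} already in.
A3: add {1} — 1 (Runner) has 1→9.
A4: add {3} — 3 (Runner) has 3→1.
A5 = A4; e.g. 2 (Keeper) can still go to 5. Fixed point.
Runner's winning region = {1, 3, 4, 6, 7, 9}.

1, 3, 4, 6, 7, 9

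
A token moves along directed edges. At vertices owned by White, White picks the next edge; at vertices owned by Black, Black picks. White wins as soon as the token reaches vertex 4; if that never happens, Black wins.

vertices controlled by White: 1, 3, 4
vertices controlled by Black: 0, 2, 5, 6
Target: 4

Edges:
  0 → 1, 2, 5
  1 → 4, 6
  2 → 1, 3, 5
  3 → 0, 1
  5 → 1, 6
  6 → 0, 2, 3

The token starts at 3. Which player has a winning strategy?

A0 = {4}
A1: add {1} — 1 (White) has 1→4.
A2: add {3} — 3 (White) has 3→1.
A3 = A2; e.g. 0 (Black) can still go to 2. Fixed point.
3 ∈ A2, so White can force the target.

White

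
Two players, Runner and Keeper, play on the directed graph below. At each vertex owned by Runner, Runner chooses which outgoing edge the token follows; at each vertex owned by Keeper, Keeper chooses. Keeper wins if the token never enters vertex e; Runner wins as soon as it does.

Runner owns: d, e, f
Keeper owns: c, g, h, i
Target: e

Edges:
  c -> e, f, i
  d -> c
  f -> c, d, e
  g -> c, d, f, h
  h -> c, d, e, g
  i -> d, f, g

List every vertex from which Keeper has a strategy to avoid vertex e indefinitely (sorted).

c, d, g, h, i

A0 = {e}
A1: add {f} — f (Runner) has f→e.
A2 = A1; e.g. c (Keeper) can still go to i. Fixed point.
Runner's attractor = {e, f}; Keeper avoids the target exactly from the complement.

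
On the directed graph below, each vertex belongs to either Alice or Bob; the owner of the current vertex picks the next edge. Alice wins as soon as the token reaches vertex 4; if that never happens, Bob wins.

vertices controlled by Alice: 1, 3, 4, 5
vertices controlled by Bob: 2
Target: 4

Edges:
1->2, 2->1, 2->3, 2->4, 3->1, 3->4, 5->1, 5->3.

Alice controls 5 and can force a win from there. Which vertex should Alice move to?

A0 = {4}
A1: add {3} — 3 (Alice) has 3→4.
A2: add {5} — 5 (Alice) has 5→3.
A3 = A2; e.g. 1 (Alice) has no edge into A2. Fixed point.
From 5, successor 3 is in the attractor (rank 1); the other successor 1 is not.

3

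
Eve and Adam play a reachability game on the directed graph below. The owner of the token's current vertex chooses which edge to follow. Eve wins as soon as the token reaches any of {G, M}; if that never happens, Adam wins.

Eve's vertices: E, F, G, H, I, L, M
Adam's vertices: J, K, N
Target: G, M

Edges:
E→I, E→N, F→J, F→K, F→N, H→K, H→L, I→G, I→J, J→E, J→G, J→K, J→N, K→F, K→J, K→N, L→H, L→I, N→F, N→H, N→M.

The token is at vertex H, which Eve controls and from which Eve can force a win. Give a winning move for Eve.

L

A0 = {G, M}
A1: add {I} — I (Eve) has I→G.
A2: add {E, L} — E (Eve) has E→I; L (Eve) has L→I.
A3: add {H} — H (Eve) has H→L.
A4 = A3; e.g. F (Eve) has no edge into A3. Fixed point.
From H, successor L is in the attractor (rank 2); the other successor K is not.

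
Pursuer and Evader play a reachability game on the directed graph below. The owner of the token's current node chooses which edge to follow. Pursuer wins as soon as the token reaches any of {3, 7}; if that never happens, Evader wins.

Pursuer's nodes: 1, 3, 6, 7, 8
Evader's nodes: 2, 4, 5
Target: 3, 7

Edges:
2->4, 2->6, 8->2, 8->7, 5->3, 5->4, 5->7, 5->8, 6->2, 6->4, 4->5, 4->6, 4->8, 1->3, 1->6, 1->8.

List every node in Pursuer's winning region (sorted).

1, 3, 7, 8

A0 = {3, 7}
A1: add {1, 8} — 1 (Pursuer) has 1→3; 8 (Pursuer) has 8→7.
A2 = A1; e.g. 2 (Evader) can still go to 4. Fixed point.
Pursuer's winning region = {1, 3, 7, 8}.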